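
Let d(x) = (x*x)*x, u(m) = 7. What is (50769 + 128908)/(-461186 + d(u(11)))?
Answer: -179677/460843 ≈ -0.38989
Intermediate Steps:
d(x) = x³ (d(x) = x²*x = x³)
(50769 + 128908)/(-461186 + d(u(11))) = (50769 + 128908)/(-461186 + 7³) = 179677/(-461186 + 343) = 179677/(-460843) = 179677*(-1/460843) = -179677/460843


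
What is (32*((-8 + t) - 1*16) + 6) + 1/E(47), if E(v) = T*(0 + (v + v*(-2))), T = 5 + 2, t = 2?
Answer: -229643/329 ≈ -698.00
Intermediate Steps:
T = 7
E(v) = -7*v (E(v) = 7*(0 + (v + v*(-2))) = 7*(0 + (v - 2*v)) = 7*(0 - v) = 7*(-v) = -7*v)
(32*((-8 + t) - 1*16) + 6) + 1/E(47) = (32*((-8 + 2) - 1*16) + 6) + 1/(-7*47) = (32*(-6 - 16) + 6) + 1/(-329) = (32*(-22) + 6) - 1/329 = (-704 + 6) - 1/329 = -698 - 1/329 = -229643/329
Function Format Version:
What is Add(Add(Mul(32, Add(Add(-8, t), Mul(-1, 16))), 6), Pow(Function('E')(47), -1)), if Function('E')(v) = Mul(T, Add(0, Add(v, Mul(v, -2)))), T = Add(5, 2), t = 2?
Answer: Rational(-229643, 329) ≈ -698.00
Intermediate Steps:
T = 7
Function('E')(v) = Mul(-7, v) (Function('E')(v) = Mul(7, Add(0, Add(v, Mul(v, -2)))) = Mul(7, Add(0, Add(v, Mul(-2, v)))) = Mul(7, Add(0, Mul(-1, v))) = Mul(7, Mul(-1, v)) = Mul(-7, v))
Add(Add(Mul(32, Add(Add(-8, t), Mul(-1, 16))), 6), Pow(Function('E')(47), -1)) = Add(Add(Mul(32, Add(Add(-8, 2), Mul(-1, 16))), 6), Pow(Mul(-7, 47), -1)) = Add(Add(Mul(32, Add(-6, -16)), 6), Pow(-329, -1)) = Add(Add(Mul(32, -22), 6), Rational(-1, 329)) = Add(Add(-704, 6), Rational(-1, 329)) = Add(-698, Rational(-1, 329)) = Rational(-229643, 329)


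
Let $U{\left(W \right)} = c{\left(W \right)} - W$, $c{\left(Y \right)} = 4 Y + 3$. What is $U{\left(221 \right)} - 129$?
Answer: $537$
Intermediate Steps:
$c{\left(Y \right)} = 3 + 4 Y$
$U{\left(W \right)} = 3 + 3 W$ ($U{\left(W \right)} = \left(3 + 4 W\right) - W = 3 + 3 W$)
$U{\left(221 \right)} - 129 = \left(3 + 3 \cdot 221\right) - 129 = \left(3 + 663\right) - 129 = 666 - 129 = 537$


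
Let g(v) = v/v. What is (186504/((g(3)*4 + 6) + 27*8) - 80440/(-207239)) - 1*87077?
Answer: -2019835254591/23418007 ≈ -86251.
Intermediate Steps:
g(v) = 1
(186504/((g(3)*4 + 6) + 27*8) - 80440/(-207239)) - 1*87077 = (186504/((1*4 + 6) + 27*8) - 80440/(-207239)) - 1*87077 = (186504/((4 + 6) + 216) - 80440*(-1/207239)) - 87077 = (186504/(10 + 216) + 80440/207239) - 87077 = (186504/226 + 80440/207239) - 87077 = (186504*(1/226) + 80440/207239) - 87077 = (93252/113 + 80440/207239) - 87077 = 19334540948/23418007 - 87077 = -2019835254591/23418007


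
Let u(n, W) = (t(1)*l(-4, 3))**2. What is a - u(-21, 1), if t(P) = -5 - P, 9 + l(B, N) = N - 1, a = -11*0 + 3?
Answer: -1761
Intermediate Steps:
a = 3 (a = 0 + 3 = 3)
l(B, N) = -10 + N (l(B, N) = -9 + (N - 1) = -9 + (-1 + N) = -10 + N)
u(n, W) = 1764 (u(n, W) = ((-5 - 1*1)*(-10 + 3))**2 = ((-5 - 1)*(-7))**2 = (-6*(-7))**2 = 42**2 = 1764)
a - u(-21, 1) = 3 - 1*1764 = 3 - 1764 = -1761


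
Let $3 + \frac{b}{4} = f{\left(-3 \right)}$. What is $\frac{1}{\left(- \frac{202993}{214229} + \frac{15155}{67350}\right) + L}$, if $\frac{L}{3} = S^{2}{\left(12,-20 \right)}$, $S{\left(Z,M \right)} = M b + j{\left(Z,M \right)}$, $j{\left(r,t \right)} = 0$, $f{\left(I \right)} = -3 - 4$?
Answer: $\frac{2885664630}{5540474004612389} \approx 5.2083 \cdot 10^{-7}$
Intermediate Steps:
$f{\left(I \right)} = -7$
$b = -40$ ($b = -12 + 4 \left(-7\right) = -12 - 28 = -40$)
$S{\left(Z,M \right)} = - 40 M$ ($S{\left(Z,M \right)} = M \left(-40\right) + 0 = - 40 M + 0 = - 40 M$)
$L = 1920000$ ($L = 3 \left(\left(-40\right) \left(-20\right)\right)^{2} = 3 \cdot 800^{2} = 3 \cdot 640000 = 1920000$)
$\frac{1}{\left(- \frac{202993}{214229} + \frac{15155}{67350}\right) + L} = \frac{1}{\left(- \frac{202993}{214229} + \frac{15155}{67350}\right) + 1920000} = \frac{1}{\left(\left(-202993\right) \frac{1}{214229} + 15155 \cdot \frac{1}{67350}\right) + 1920000} = \frac{1}{\left(- \frac{202993}{214229} + \frac{3031}{13470}\right) + 1920000} = \frac{1}{- \frac{2084987611}{2885664630} + 1920000} = \frac{1}{\frac{5540474004612389}{2885664630}} = \frac{2885664630}{5540474004612389}$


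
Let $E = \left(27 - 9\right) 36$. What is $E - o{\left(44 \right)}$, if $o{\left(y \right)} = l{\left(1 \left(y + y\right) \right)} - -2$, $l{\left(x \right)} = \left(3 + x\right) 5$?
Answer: $191$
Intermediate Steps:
$l{\left(x \right)} = 15 + 5 x$
$E = 648$ ($E = 18 \cdot 36 = 648$)
$o{\left(y \right)} = 17 + 10 y$ ($o{\left(y \right)} = \left(15 + 5 \cdot 1 \left(y + y\right)\right) - -2 = \left(15 + 5 \cdot 1 \cdot 2 y\right) + 2 = \left(15 + 5 \cdot 2 y\right) + 2 = \left(15 + 10 y\right) + 2 = 17 + 10 y$)
$E - o{\left(44 \right)} = 648 - \left(17 + 10 \cdot 44\right) = 648 - \left(17 + 440\right) = 648 - 457 = 191$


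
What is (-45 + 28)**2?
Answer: 289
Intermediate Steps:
(-45 + 28)**2 = (-17)**2 = 289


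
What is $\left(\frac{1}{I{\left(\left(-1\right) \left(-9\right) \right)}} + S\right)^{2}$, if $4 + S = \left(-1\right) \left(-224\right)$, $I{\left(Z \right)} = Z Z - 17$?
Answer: $\frac{198274561}{4096} \approx 48407.0$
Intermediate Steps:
$I{\left(Z \right)} = -17 + Z^{2}$ ($I{\left(Z \right)} = Z^{2} - 17 = -17 + Z^{2}$)
$S = 220$ ($S = -4 - -224 = -4 + 224 = 220$)
$\left(\frac{1}{I{\left(\left(-1\right) \left(-9\right) \right)}} + S\right)^{2} = \left(\frac{1}{-17 + \left(\left(-1\right) \left(-9\right)\right)^{2}} + 220\right)^{2} = \left(\frac{1}{-17 + 9^{2}} + 220\right)^{2} = \left(\frac{1}{-17 + 81} + 220\right)^{2} = \left(\frac{1}{64} + 220\right)^{2} = \left(\frac{14081}{64}\right)^{2} = \frac{198274561}{4096}$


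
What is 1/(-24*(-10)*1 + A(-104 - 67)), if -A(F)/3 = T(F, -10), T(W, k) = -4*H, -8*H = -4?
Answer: 1/246 ≈ 0.0040650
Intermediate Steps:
H = ½ (H = -⅛*(-4) = ½ ≈ 0.50000)
T(W, k) = -2 (T(W, k) = -4*½ = -2)
A(F) = 6 (A(F) = -3*(-2) = 6)
1/(-24*(-10)*1 + A(-104 - 67)) = 1/(-24*(-10)*1 + 6) = 1/(240*1 + 6) = 1/(240 + 6) = 1/246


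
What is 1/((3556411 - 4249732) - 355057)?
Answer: -1/1048378 ≈ -9.5385e-7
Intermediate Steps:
1/((3556411 - 4249732) - 355057) = 1/(-693321 - 355057) = 1/(-1048378) = -1/1048378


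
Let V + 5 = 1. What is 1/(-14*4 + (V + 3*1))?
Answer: -1/57 ≈ -0.017544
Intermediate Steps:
V = -4 (V = -5 + 1 = -4)
1/(-14*4 + (V + 3*1)) = 1/(-14*4 + (-4 + 3*1)) = 1/(-56 + (-4 + 3)) = 1/(-56 - 1) = 1/(-57) = -1/57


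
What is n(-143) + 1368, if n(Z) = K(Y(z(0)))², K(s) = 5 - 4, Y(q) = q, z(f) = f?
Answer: 1369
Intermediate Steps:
K(s) = 1
n(Z) = 1 (n(Z) = 1² = 1)
n(-143) + 1368 = 1 + 1368 = 1369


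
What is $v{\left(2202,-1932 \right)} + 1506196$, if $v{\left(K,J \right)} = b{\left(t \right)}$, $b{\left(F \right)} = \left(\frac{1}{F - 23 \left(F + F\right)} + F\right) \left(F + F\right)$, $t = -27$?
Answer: $\frac{67844428}{45} \approx 1.5077 \cdot 10^{6}$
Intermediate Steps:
$b{\left(F \right)} = 2 F \left(F - \frac{1}{45 F}\right)$ ($b{\left(F \right)} = \left(\frac{1}{F - 23 \cdot 2 F} + F\right) 2 F = \left(\frac{1}{F - 46 F} + F\right) 2 F = \left(\frac{1}{\left(-45\right) F} + F\right) 2 F = \left(- \frac{1}{45 F} + F\right) 2 F = \left(F - \frac{1}{45 F}\right) 2 F = 2 F \left(F - \frac{1}{45 F}\right)$)
$v{\left(K,J \right)} = \frac{65608}{45}$ ($v{\left(K,J \right)} = - \frac{2}{45} + 2 \left(-27\right)^{2} = - \frac{2}{45} + 2 \cdot 729 = - \frac{2}{45} + 1458 = \frac{65608}{45}$)
$v{\left(2202,-1932 \right)} + 1506196 = \frac{65608}{45} + 1506196 = \frac{67844428}{45}$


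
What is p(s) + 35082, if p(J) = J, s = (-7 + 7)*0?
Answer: 35082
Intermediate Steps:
s = 0 (s = 0*0 = 0)
p(s) + 35082 = 0 + 35082 = 35082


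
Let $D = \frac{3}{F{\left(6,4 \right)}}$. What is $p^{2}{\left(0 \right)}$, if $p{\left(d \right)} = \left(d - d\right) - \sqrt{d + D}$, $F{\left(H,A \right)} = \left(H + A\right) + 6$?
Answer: $\frac{3}{16} \approx 0.1875$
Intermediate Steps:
$F{\left(H,A \right)} = 6 + A + H$ ($F{\left(H,A \right)} = \left(A + H\right) + 6 = 6 + A + H$)
$D = \frac{3}{16}$ ($D = \frac{3}{6 + 4 + 6} = \frac{3}{16} \approx 0.1875$)
$p{\left(d \right)} = - \sqrt{\frac{3}{16} + d}$ ($p{\left(d \right)} = \left(d - d\right) - \sqrt{d + \frac{3}{16}} = 0 - \sqrt{\frac{3}{16} + d} = - \sqrt{\frac{3}{16} + d}$)
$p^{2}{\left(0 \right)} = \left(- \frac{\sqrt{3 + 16 \cdot 0}}{4}\right)^{2} = \left(- \frac{\sqrt{3 + 0}}{4}\right)^{2} = \left(- \frac{\sqrt{3}}{4}\right)^{2} = \frac{3}{16}$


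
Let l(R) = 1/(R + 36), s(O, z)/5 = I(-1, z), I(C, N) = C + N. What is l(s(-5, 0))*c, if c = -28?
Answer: -28/31 ≈ -0.90323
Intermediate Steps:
s(O, z) = -5 + 5*z (s(O, z) = 5*(-1 + z) = -5 + 5*z)
l(R) = 1/(36 + R)
l(s(-5, 0))*c = -28/(36 + (-5 + 5*0)) = -28/(36 + (-5 + 0)) = -28/(36 - 5) = -28/31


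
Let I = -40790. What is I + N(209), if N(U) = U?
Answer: -40581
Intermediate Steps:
I + N(209) = -40790 + 209 = -40581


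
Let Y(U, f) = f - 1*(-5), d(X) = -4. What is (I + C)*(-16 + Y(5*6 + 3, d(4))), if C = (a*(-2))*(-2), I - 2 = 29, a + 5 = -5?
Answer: 135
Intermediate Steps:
a = -10 (a = -5 - 5 = -10)
I = 31 (I = 2 + 29 = 31)
Y(U, f) = 5 + f (Y(U, f) = f + 5 = 5 + f)
C = -40 (C = -10*(-2)*(-2) = 20*(-2) = -40)
(I + C)*(-16 + Y(5*6 + 3, d(4))) = (31 - 40)*(-16 + (5 - 4)) = -9*(-16 + 1) = -9*(-15) = 135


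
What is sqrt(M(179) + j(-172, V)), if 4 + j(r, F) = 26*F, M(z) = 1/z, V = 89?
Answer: sqrt(74014889)/179 ≈ 48.063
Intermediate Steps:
j(r, F) = -4 + 26*F
sqrt(M(179) + j(-172, V)) = sqrt(1/179 + (-4 + 26*89)) = sqrt(1/179 + (-4 + 2314)) = sqrt(1/179 + 2310) = sqrt(413491/179) = sqrt(74014889)/179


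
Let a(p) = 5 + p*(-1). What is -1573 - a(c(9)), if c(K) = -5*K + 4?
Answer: -1619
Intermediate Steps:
c(K) = 4 - 5*K
a(p) = 5 - p
-1573 - a(c(9)) = -1573 - (5 - (4 - 5*9)) = -1573 - (5 - (4 - 45)) = -1573 - (5 - 1*(-41)) = -1573 - (5 + 41) = -1573 - 1*46 = -1573 - 46 = -1619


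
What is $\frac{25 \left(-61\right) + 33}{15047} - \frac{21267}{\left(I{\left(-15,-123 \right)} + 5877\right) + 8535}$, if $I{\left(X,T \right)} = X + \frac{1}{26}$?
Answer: $- \frac{522271070}{331319893} \approx -1.5763$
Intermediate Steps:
$I{\left(X,T \right)} = \frac{1}{26} + X$ ($I{\left(X,T \right)} = X + \frac{1}{26} = \frac{1}{26} + X$)
$\frac{25 \left(-61\right) + 33}{15047} - \frac{21267}{\left(I{\left(-15,-123 \right)} + 5877\right) + 8535} = \frac{25 \left(-61\right) + 33}{15047} - \frac{21267}{\left(\left(\frac{1}{26} - 15\right) + 5877\right) + 8535} = \left(-1525 + 33\right) \frac{1}{15047} - \frac{21267}{\left(- \frac{389}{26} + 5877\right) + 8535} = \left(-1492\right) \frac{1}{15047} - \frac{21267}{\frac{152413}{26} + 8535} = - \frac{1492}{15047} - \frac{21267}{\frac{374323}{26}} = - \frac{1492}{15047} - \frac{32526}{22019} = - \frac{522271070}{331319893}$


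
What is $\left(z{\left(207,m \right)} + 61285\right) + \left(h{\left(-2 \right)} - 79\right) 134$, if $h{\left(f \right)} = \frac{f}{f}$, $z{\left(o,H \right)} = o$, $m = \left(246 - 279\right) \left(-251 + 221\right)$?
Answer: $51040$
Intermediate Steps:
$m = 990$ ($m = \left(-33\right) \left(-30\right) = 990$)
$h{\left(f \right)} = 1$
$\left(z{\left(207,m \right)} + 61285\right) + \left(h{\left(-2 \right)} - 79\right) 134 = \left(207 + 61285\right) + \left(1 - 79\right) 134 = 61492 - 10452 = 51040$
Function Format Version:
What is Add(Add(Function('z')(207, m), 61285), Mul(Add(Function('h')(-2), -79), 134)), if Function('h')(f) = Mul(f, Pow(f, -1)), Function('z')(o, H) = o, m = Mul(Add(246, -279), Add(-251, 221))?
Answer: 51040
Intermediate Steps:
m = 990 (m = Mul(-33, -30) = 990)
Function('h')(f) = 1
Add(Add(Function('z')(207, m), 61285), Mul(Add(Function('h')(-2), -79), 134)) = Add(Add(207, 61285), Mul(Add(1, -79), 134)) = Add(61492, Mul(-78, 134)) = Add(61492, -10452) = 51040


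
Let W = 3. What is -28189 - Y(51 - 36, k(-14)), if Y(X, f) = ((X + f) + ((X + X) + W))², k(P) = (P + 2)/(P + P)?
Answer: -1496182/49 ≈ -30534.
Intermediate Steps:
k(P) = (2 + P)/(2*P) (k(P) = (2 + P)/((2*P)) = (2 + P)*(1/(2*P)) = (2 + P)/(2*P))
Y(X, f) = (3 + f + 3*X)² (Y(X, f) = ((X + f) + ((X + X) + 3))² = ((X + f) + (2*X + 3))² = ((X + f) + (3 + 2*X))² = (3 + f + 3*X)²)
-28189 - Y(51 - 36, k(-14)) = -28189 - (3 + (½)*(2 - 14)/(-14) + 3*(51 - 36))² = -28189 - (3 + (½)*(-1/14)*(-12) + 3*15)² = -28189 - (3 + 3/7 + 45)² = -28189 - (339/7)² = -28189 - 1*114921/49 = -28189 - 114921/49 = -1496182/49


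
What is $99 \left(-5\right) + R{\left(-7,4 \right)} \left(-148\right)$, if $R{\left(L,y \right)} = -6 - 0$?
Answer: $393$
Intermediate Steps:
$R{\left(L,y \right)} = -6$ ($R{\left(L,y \right)} = -6 + 0 = -6$)
$99 \left(-5\right) + R{\left(-7,4 \right)} \left(-148\right) = 99 \left(-5\right) - -888 = -495 + 888 = 393$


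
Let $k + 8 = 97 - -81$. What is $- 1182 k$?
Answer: $-200940$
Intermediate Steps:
$k = 170$ ($k = -8 + \left(97 - -81\right) = -8 + \left(97 + 81\right) = -8 + 178 = 170$)
$- 1182 k = \left(-1182\right) 170 = -200940$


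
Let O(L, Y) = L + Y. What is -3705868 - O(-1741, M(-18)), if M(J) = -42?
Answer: -3704085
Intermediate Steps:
-3705868 - O(-1741, M(-18)) = -3705868 - (-1741 - 42) = -3705868 - 1*(-1783) = -3705868 + 1783 = -3704085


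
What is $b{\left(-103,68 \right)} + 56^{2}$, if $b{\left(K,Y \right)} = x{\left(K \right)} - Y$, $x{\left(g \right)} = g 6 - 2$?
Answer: $2448$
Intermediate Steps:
$x{\left(g \right)} = -2 + 6 g$ ($x{\left(g \right)} = 6 g - 2 = -2 + 6 g$)
$b{\left(K,Y \right)} = -2 - Y + 6 K$ ($b{\left(K,Y \right)} = \left(-2 + 6 K\right) - Y = -2 - Y + 6 K$)
$b{\left(-103,68 \right)} + 56^{2} = \left(-2 - 68 + 6 \left(-103\right)\right) + 56^{2} = \left(-2 - 68 - 618\right) + 3136 = -688 + 3136 = 2448$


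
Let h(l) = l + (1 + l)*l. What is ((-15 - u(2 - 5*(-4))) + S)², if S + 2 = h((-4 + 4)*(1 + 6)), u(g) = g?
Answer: 1521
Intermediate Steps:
h(l) = l + l*(1 + l)
S = -2 (S = -2 + ((-4 + 4)*(1 + 6))*(2 + (-4 + 4)*(1 + 6)) = -2 + (0*7)*(2 + 0*7) = -2 + 0*(2 + 0) = -2 + 0*2 = -2 + 0 = -2)
((-15 - u(2 - 5*(-4))) + S)² = ((-15 - (2 - 5*(-4))) - 2)² = ((-15 - (2 + 20)) - 2)² = ((-15 - 1*22) - 2)² = ((-15 - 22) - 2)² = (-37 - 2)² = (-39)² = 1521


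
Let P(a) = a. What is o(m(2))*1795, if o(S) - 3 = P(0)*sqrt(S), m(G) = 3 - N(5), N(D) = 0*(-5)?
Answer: 5385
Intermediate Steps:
N(D) = 0
m(G) = 3 (m(G) = 3 - 1*0 = 3 + 0 = 3)
o(S) = 3 (o(S) = 3 + 0*sqrt(S) = 3 + 0 = 3)
o(m(2))*1795 = 3*1795 = 5385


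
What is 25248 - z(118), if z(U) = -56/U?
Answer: 1489660/59 ≈ 25248.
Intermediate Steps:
25248 - z(118) = 25248 - (-56)/118 = 25248 - 1*(-28/59) = 25248 + 28/59 = 1489660/59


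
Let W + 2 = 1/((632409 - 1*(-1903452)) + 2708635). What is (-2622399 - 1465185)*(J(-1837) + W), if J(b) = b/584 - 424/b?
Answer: 883044793875611898/43955759881 ≈ 2.0089e+7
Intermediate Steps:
J(b) = -424/b + b/584 (J(b) = b*(1/584) - 424/b = b/584 - 424/b = -424/b + b/584)
W = -10488991/5244496 (W = -2 + 1/((632409 - 1*(-1903452)) + 2708635) = -2 + 1/((632409 + 1903452) + 2708635) = -2 + 1/(2535861 + 2708635) = -2 + 1/5244496 = -10488991/5244496 ≈ -2.0000)
(-2622399 - 1465185)*(J(-1837) + W) = (-2622399 - 1465185)*((-424/(-1837) + (1/584)*(-1837)) - 10488991/5244496) = -4087584*((-424*(-1/1837) - 1837/584) - 10488991/5244496) = -4087584*((424/1837 - 1837/584) - 10488991/5244496) = -4087584*(-3126953/1072808 - 10488991/5244496) = -4087584*(-3456495744677/703292158096) = 883044793875611898/43955759881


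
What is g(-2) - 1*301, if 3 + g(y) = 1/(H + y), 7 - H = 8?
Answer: -913/3 ≈ -304.33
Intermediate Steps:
H = -1 (H = 7 - 1*8 = 7 - 8 = -1)
g(y) = -3 + 1/(-1 + y)
g(-2) - 1*301 = (4 - 3*(-2))/(-1 - 2) - 1*301 = (4 + 6)/(-3) - 301 = -1/3*10 - 301 = -10/3 - 301 = -913/3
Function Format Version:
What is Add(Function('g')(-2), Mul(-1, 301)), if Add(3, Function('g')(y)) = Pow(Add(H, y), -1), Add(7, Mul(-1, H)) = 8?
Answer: Rational(-913, 3) ≈ -304.33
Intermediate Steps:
H = -1 (H = Add(7, Mul(-1, 8)) = Add(7, -8) = -1)
Function('g')(y) = Add(-3, Pow(Add(-1, y), -1))
Add(Function('g')(-2), Mul(-1, 301)) = Add(Mul(Pow(Add(-1, -2), -1), Add(4, Mul(-3, -2))), Mul(-1, 301)) = Add(Mul(Pow(-3, -1), Add(4, 6)), -301) = Add(Mul(Rational(-1, 3), 10), -301) = Add(Rational(-10, 3), -301) = Rational(-913, 3)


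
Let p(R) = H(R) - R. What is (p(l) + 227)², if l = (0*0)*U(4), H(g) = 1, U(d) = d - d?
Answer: 51984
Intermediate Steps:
U(d) = 0
l = 0 (l = (0*0)*0 = 0*0 = 0)
p(R) = 1 - R
(p(l) + 227)² = ((1 - 1*0) + 227)² = ((1 + 0) + 227)² = (1 + 227)² = 228² = 51984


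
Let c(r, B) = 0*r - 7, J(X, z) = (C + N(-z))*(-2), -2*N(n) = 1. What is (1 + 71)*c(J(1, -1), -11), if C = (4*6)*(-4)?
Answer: -504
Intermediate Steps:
C = -96 (C = 24*(-4) = -96)
N(n) = -1/2 (N(n) = -1/2*1 = -1/2)
J(X, z) = 193 (J(X, z) = (-96 - 1/2)*(-2) = -193/2*(-2) = 193)
c(r, B) = -7 (c(r, B) = 0 - 7 = -7)
(1 + 71)*c(J(1, -1), -11) = (1 + 71)*(-7) = 72*(-7) = -504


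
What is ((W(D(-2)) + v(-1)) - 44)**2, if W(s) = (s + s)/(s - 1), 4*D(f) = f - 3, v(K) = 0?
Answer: 148996/81 ≈ 1839.5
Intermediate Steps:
D(f) = -3/4 + f/4 (D(f) = (f - 3)/4 = (-3 + f)/4 = -3/4 + f/4)
W(s) = 2*s/(-1 + s) (W(s) = (2*s)/(-1 + s) = 2*s/(-1 + s))
((W(D(-2)) + v(-1)) - 44)**2 = ((2*(-3/4 + (1/4)*(-2))/(-1 + (-3/4 + (1/4)*(-2))) + 0) - 44)**2 = ((2*(-3/4 - 1/2)/(-1 + (-3/4 - 1/2)) + 0) - 44)**2 = ((2*(-5/4)/(-1 - 5/4) + 0) - 44)**2 = ((2*(-5/4)/(-9/4) + 0) - 44)**2 = ((2*(-5/4)*(-4/9) + 0) - 44)**2 = ((10/9 + 0) - 44)**2 = (10/9 - 44)**2 = (-386/9)**2 = 148996/81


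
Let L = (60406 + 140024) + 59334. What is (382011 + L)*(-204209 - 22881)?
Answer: -145740684750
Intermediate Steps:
L = 259764 (L = 200430 + 59334 = 259764)
(382011 + L)*(-204209 - 22881) = (382011 + 259764)*(-204209 - 22881) = 641775*(-227090) = -145740684750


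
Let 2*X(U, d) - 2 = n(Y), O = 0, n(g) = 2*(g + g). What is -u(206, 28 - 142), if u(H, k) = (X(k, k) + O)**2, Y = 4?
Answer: -81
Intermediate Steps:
n(g) = 4*g (n(g) = 2*(2*g) = 4*g)
X(U, d) = 9 (X(U, d) = 1 + (4*4)/2 = 1 + (1/2)*16 = 1 + 8 = 9)
u(H, k) = 81 (u(H, k) = (9 + 0)**2 = 9**2 = 81)
-u(206, 28 - 142) = -1*81 = -81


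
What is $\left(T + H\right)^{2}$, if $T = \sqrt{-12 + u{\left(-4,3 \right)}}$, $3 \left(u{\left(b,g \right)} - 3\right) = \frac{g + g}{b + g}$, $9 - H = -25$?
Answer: $\left(34 + i \sqrt{11}\right)^{2} \approx 1145.0 + 225.53 i$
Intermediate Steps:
$H = 34$ ($H = 9 - -25 = 9 + 25 = 34$)
$u{\left(b,g \right)} = 3 + \frac{2 g}{3 \left(b + g\right)}$ ($u{\left(b,g \right)} = 3 + \frac{\left(g + g\right) \frac{1}{b + g}}{3} = 3 + \frac{2 g \frac{1}{b + g}}{3} = 3 + \frac{2 g}{3 \left(b + g\right)}$)
$T = i \sqrt{11}$ ($T = \sqrt{-12 + \frac{3 \left(-4\right) + \frac{11}{3} \cdot 3}{-4 + 3}} = \sqrt{-12 + \frac{-12 + 11}{-1}} = \sqrt{-12 - -1} = \sqrt{-12 + 1} = \sqrt{-11} = i \sqrt{11} \approx 3.3166 i$)
$\left(T + H\right)^{2} = \left(i \sqrt{11} + 34\right)^{2} = \left(34 + i \sqrt{11}\right)^{2}$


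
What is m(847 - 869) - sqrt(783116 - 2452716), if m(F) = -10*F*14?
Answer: 3080 - 20*I*sqrt(4174) ≈ 3080.0 - 1292.1*I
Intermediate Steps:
m(F) = -140*F
m(847 - 869) - sqrt(783116 - 2452716) = -140*(847 - 869) - sqrt(783116 - 2452716) = -140*(-22) - sqrt(-1669600) = 3080 - 20*I*sqrt(4174)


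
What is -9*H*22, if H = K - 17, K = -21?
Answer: 7524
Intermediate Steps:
H = -38 (H = -21 - 17 = -38)
-9*H*22 = -9*(-38)*22 = 342*22 = 7524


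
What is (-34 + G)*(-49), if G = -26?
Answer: 2940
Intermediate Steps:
(-34 + G)*(-49) = (-34 - 26)*(-49) = -60*(-49) = 2940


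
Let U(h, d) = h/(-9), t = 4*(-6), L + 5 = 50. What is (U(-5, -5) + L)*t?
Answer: -3280/3 ≈ -1093.3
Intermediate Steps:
L = 45 (L = -5 + 50 = 45)
t = -24
U(h, d) = -h/9 (U(h, d) = h*(-⅑) = -h/9)
(U(-5, -5) + L)*t = (-⅑*(-5) + 45)*(-24) = (5/9 + 45)*(-24) = (410/9)*(-24) = -3280/3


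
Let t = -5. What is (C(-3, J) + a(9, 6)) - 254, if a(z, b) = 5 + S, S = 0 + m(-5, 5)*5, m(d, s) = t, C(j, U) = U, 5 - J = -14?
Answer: -255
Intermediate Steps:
J = 19 (J = 5 - 1*(-14) = 5 + 14 = 19)
m(d, s) = -5
S = -25 (S = 0 - 5*5 = 0 - 25 = -25)
a(z, b) = -20 (a(z, b) = 5 - 25 = -20)
(C(-3, J) + a(9, 6)) - 254 = (19 - 20) - 254 = -1 - 254 = -255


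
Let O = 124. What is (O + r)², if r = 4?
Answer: 16384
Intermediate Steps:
(O + r)² = (124 + 4)² = 128² = 16384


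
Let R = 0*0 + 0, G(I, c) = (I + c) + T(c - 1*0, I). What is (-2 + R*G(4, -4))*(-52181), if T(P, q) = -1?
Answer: 104362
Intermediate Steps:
G(I, c) = -1 + I + c (G(I, c) = (I + c) - 1 = -1 + I + c)
R = 0 (R = 0 + 0 = 0)
(-2 + R*G(4, -4))*(-52181) = (-2 + 0*(-1 + 4 - 4))*(-52181) = (-2 + 0*(-1))*(-52181) = (-2 + 0)*(-52181) = -2*(-52181) = 104362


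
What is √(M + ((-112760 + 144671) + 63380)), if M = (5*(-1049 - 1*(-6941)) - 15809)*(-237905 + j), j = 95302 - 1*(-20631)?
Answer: I*√1664944481 ≈ 40804.0*I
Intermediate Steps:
j = 115933 (j = 95302 + 20631 = 115933)
M = -1665039772 (M = (5*(-1049 - 1*(-6941)) - 15809)*(-237905 + 115933) = (5*(-1049 + 6941) - 15809)*(-121972) = (5*5892 - 15809)*(-121972) = (29460 - 15809)*(-121972) = 13651*(-121972) = -1665039772)
√(M + ((-112760 + 144671) + 63380)) = √(-1665039772 + ((-112760 + 144671) + 63380)) = √(-1665039772 + (31911 + 63380)) = √(-1665039772 + 95291) = √(-1664944481) = I*√1664944481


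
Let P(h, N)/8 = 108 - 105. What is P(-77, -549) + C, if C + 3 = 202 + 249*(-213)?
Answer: -52814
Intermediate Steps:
P(h, N) = 24 (P(h, N) = 8*(108 - 105) = 8*3 = 24)
C = -52838 (C = -3 + (202 + 249*(-213)) = -3 + (202 - 53037) = -3 - 52835 = -52838)
P(-77, -549) + C = 24 - 52838 = -52814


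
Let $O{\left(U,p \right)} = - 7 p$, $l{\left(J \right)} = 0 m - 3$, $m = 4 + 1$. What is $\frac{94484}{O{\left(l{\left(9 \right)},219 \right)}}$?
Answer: $- \frac{94484}{1533} \approx -61.633$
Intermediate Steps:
$m = 5$
$l{\left(J \right)} = -3$ ($l{\left(J \right)} = 0 \cdot 5 - 3 = 0 - 3 = -3$)
$\frac{94484}{O{\left(l{\left(9 \right)},219 \right)}} = \frac{94484}{\left(-7\right) 219} = \frac{94484}{-1533} = 94484 \left(- \frac{1}{1533}\right) = - \frac{94484}{1533}$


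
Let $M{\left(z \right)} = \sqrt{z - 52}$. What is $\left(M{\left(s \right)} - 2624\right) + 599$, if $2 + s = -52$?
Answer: $-2025 + i \sqrt{106} \approx -2025.0 + 10.296 i$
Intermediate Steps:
$s = -54$ ($s = -2 - 52 = -54$)
$M{\left(z \right)} = \sqrt{-52 + z}$
$\left(M{\left(s \right)} - 2624\right) + 599 = \left(\sqrt{-52 - 54} - 2624\right) + 599 = \left(\sqrt{-106} - 2624\right) + 599 = \left(i \sqrt{106} - 2624\right) + 599 = \left(-2624 + i \sqrt{106}\right) + 599 = -2025 + i \sqrt{106}$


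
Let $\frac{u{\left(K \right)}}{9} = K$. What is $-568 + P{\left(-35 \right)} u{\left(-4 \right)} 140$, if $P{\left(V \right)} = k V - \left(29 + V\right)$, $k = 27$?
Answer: $4731992$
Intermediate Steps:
$u{\left(K \right)} = 9 K$
$P{\left(V \right)} = -29 + 26 V$ ($P{\left(V \right)} = 27 V - \left(29 + V\right) = -29 + 26 V$)
$-568 + P{\left(-35 \right)} u{\left(-4 \right)} 140 = -568 + \left(-29 + 26 \left(-35\right)\right) 9 \left(-4\right) 140 = -568 + \left(-29 - 910\right) \left(\left(-36\right) 140\right) = -568 - -4732560 = -568 + 4732560 = 4731992$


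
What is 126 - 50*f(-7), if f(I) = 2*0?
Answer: 126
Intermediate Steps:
f(I) = 0
126 - 50*f(-7) = 126 - 50*0 = 126 + 0 = 126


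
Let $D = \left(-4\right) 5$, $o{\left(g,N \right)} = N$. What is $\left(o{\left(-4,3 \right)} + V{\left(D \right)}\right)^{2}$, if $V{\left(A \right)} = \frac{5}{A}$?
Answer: $\frac{121}{16} \approx 7.5625$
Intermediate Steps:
$D = -20$
$\left(o{\left(-4,3 \right)} + V{\left(D \right)}\right)^{2} = \left(3 + \frac{5}{-20}\right)^{2} = \left(3 + 5 \left(- \frac{1}{20}\right)\right)^{2} = \left(3 - \frac{1}{4}\right)^{2} = \left(\frac{11}{4}\right)^{2} = \frac{121}{16}$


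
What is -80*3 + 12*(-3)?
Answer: -276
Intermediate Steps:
-80*3 + 12*(-3) = -240 - 36 = -276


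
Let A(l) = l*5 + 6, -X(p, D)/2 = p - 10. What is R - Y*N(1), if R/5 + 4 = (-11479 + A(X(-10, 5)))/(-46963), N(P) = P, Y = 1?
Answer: -929858/46963 ≈ -19.800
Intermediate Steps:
X(p, D) = 20 - 2*p (X(p, D) = -2*(p - 10) = -2*(-10 + p) = 20 - 2*p)
A(l) = 6 + 5*l (A(l) = 5*l + 6 = 6 + 5*l)
R = -882895/46963 (R = -20 + 5*((-11479 + (6 + 5*(20 - 2*(-10))))/(-46963)) = -20 + 5*((-11479 + (6 + 5*(20 + 20)))*(-1/46963)) = -20 + 5*((-11479 + (6 + 5*40))*(-1/46963)) = -20 + 5*((-11479 + (6 + 200))*(-1/46963)) = -20 + 5*((-11479 + 206)*(-1/46963)) = -20 + 5*(-11273*(-1/46963)) = -20 + 5*(11273/46963) = -20 + 56365/46963 = -882895/46963 ≈ -18.800)
R - Y*N(1) = -882895/46963 - 1 = -929858/46963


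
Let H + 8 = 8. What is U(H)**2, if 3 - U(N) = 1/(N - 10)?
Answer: 961/100 ≈ 9.6100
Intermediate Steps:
H = 0 (H = -8 + 8 = 0)
U(N) = 3 - 1/(-10 + N) (U(N) = 3 - 1/(N - 10) = 3 - 1/(-10 + N))
U(H)**2 = ((-31 + 3*0)/(-10 + 0))**2 = ((-31 + 0)/(-10))**2 = (-1/10*(-31))**2 = (31/10)**2 = 961/100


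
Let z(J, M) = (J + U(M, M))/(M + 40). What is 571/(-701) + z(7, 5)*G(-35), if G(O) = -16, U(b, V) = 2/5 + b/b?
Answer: -199849/52575 ≈ -3.8012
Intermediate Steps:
U(b, V) = 7/5 (U(b, V) = 2*(1/5) + 1 = 2/5 + 1 = 7/5)
z(J, M) = (7/5 + J)/(40 + M) (z(J, M) = (J + 7/5)/(M + 40) = (7/5 + J)/(40 + M))
571/(-701) + z(7, 5)*G(-35) = 571/(-701) + ((7/5 + 7)/(40 + 5))*(-16) = 571*(-1/701) + ((42/5)/45)*(-16) = -571/701 + ((1/45)*(42/5))*(-16) = -571/701 + (14/75)*(-16) = -571/701 - 224/75 = -199849/52575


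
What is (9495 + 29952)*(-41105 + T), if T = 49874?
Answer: 345910743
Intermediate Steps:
(9495 + 29952)*(-41105 + T) = (9495 + 29952)*(-41105 + 49874) = 39447*8769 = 345910743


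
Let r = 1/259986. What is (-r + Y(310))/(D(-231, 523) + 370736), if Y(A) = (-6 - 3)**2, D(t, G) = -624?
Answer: 21058865/96223938432 ≈ 0.00021885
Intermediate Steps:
r = 1/259986 ≈ 3.8464e-6
Y(A) = 81 (Y(A) = (-9)**2 = 81)
(-r + Y(310))/(D(-231, 523) + 370736) = (-1*1/259986 + 81)/(-624 + 370736) = (-1/259986 + 81)/370112 = (21058865/259986)*(1/370112) = 21058865/96223938432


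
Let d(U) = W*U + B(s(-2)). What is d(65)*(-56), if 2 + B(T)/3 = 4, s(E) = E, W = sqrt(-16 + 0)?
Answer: -336 - 14560*I ≈ -336.0 - 14560.0*I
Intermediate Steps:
W = 4*I (W = sqrt(-16) = 4*I ≈ 4.0*I)
B(T) = 6 (B(T) = -6 + 3*4 = -6 + 12 = 6)
d(U) = 6 + 4*I*U (d(U) = (4*I)*U + 6 = 4*I*U + 6 = 6 + 4*I*U)
d(65)*(-56) = (6 + 4*I*65)*(-56) = (6 + 260*I)*(-56) = -336 - 14560*I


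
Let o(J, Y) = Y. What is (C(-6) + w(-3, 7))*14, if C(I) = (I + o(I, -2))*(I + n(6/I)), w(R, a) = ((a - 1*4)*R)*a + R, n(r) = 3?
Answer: -588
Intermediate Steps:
w(R, a) = R + R*a*(-4 + a) (w(R, a) = ((a - 4)*R)*a + R = ((-4 + a)*R)*a + R = (R*(-4 + a))*a + R = R*a*(-4 + a) + R = R + R*a*(-4 + a))
C(I) = (-2 + I)*(3 + I) (C(I) = (I - 2)*(I + 3) = (-2 + I)*(3 + I))
(C(-6) + w(-3, 7))*14 = ((-6 - 6 + (-6)**2) - 3*(1 + 7**2 - 4*7))*14 = ((-6 - 6 + 36) - 3*(1 + 49 - 28))*14 = (24 - 3*22)*14 = (24 - 66)*14 = -42*14 = -588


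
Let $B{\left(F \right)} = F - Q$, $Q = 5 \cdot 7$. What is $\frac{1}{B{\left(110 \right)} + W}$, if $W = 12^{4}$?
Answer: $\frac{1}{20811} \approx 4.8052 \cdot 10^{-5}$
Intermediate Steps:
$Q = 35$
$B{\left(F \right)} = -35 + F$ ($B{\left(F \right)} = F - 35 = -35 + F$)
$W = 20736$
$\frac{1}{B{\left(110 \right)} + W} = \frac{1}{\left(-35 + 110\right) + 20736} = \frac{1}{75 + 20736} = \frac{1}{20811}$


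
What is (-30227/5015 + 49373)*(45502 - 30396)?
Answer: 3739873509008/5015 ≈ 7.4574e+8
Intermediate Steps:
(-30227/5015 + 49373)*(45502 - 30396) = (-30227*1/5015 + 49373)*15106 = (-30227/5015 + 49373)*15106 = (247575368/5015)*15106 = 3739873509008/5015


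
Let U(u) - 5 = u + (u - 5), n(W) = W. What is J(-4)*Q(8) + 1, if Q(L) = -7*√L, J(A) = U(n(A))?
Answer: 1 + 112*√2 ≈ 159.39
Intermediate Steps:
U(u) = 2*u (U(u) = 5 + (u + (u - 5)) = 5 + (u + (-5 + u)) = 5 + (-5 + 2*u) = 2*u)
J(A) = 2*A
J(-4)*Q(8) + 1 = (2*(-4))*(-14*√2) + 1 = -(-56)*2*√2 + 1 = -(-112)*√2 + 1 = 112*√2 + 1 = 1 + 112*√2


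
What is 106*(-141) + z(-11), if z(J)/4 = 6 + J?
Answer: -14966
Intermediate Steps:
z(J) = 24 + 4*J (z(J) = 4*(6 + J) = 24 + 4*J)
106*(-141) + z(-11) = 106*(-141) + (24 + 4*(-11)) = -14946 + (24 - 44) = -14946 - 20 = -14966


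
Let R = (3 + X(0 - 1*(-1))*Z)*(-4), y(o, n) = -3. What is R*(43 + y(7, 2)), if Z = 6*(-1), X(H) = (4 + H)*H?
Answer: 4320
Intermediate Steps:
X(H) = H*(4 + H)
Z = -6
R = 108 (R = (3 + ((0 - 1*(-1))*(4 + (0 - 1*(-1))))*(-6))*(-4) = (3 + ((0 + 1)*(4 + (0 + 1)))*(-6))*(-4) = (3 + (1*(4 + 1))*(-6))*(-4) = (3 + (1*5)*(-6))*(-4) = (3 + 5*(-6))*(-4) = (3 - 30)*(-4) = -27*(-4) = 108)
R*(43 + y(7, 2)) = 108*(43 - 3) = 108*40 = 4320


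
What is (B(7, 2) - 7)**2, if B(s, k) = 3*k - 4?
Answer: 25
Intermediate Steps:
B(s, k) = -4 + 3*k
(B(7, 2) - 7)**2 = ((-4 + 3*2) - 7)**2 = ((-4 + 6) - 7)**2 = (2 - 7)**2 = (-5)**2 = 25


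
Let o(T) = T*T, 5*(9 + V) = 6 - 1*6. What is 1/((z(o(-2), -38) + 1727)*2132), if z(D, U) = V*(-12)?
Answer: 1/3912220 ≈ 2.5561e-7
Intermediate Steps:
V = -9 (V = -9 + (6 - 1*6)/5 = -9 + (6 - 6)/5 = -9 + (⅕)*0 = -9 + 0 = -9)
o(T) = T²
z(D, U) = 108 (z(D, U) = -9*(-12) = 108)
1/((z(o(-2), -38) + 1727)*2132) = 1/((108 + 1727)*2132) = (1/2132)/1835 = (1/1835)*(1/2132) = 1/3912220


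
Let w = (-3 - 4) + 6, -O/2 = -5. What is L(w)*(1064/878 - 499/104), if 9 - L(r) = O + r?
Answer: 0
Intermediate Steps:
O = 10 (O = -2*(-5) = 10)
w = -1 (w = -7 + 6 = -1)
L(r) = -1 - r (L(r) = 9 - (10 + r) = 9 + (-10 - r) = -1 - r)
L(w)*(1064/878 - 499/104) = (-1 - 1*(-1))*(1064/878 - 499/104) = (-1 + 1)*(1064*(1/878) - 499*1/104) = 0*(532/439 - 499/104) = 0*(-163733/45656) = 0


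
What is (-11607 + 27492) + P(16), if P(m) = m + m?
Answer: 15917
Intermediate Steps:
P(m) = 2*m
(-11607 + 27492) + P(16) = (-11607 + 27492) + 2*16 = 15885 + 32 = 15917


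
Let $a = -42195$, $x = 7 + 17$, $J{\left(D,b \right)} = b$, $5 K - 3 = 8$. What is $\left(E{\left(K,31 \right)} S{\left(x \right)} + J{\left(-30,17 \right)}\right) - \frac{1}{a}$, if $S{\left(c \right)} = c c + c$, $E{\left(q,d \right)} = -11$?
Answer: $- \frac{277769684}{42195} \approx -6583.0$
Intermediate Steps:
$K = \frac{11}{5}$ ($K = \frac{3}{5} + \frac{1}{5} \cdot 8 = \frac{3}{5} + \frac{8}{5} = \frac{11}{5} \approx 2.2$)
$x = 24$
$S{\left(c \right)} = c + c^{2}$ ($S{\left(c \right)} = c^{2} + c = c + c^{2}$)
$\left(E{\left(K,31 \right)} S{\left(x \right)} + J{\left(-30,17 \right)}\right) - \frac{1}{a} = \left(- 11 \cdot 24 \left(1 + 24\right) + 17\right) - \frac{1}{-42195} = \left(- 11 \cdot 24 \cdot 25 + 17\right) - - \frac{1}{42195} = \left(\left(-11\right) 600 + 17\right) + \frac{1}{42195} = \left(-6600 + 17\right) + \frac{1}{42195} = -6583 + \frac{1}{42195} = - \frac{277769684}{42195}$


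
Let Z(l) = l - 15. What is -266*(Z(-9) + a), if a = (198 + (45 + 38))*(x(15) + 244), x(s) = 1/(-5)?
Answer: -91083454/5 ≈ -1.8217e+7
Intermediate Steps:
Z(l) = -15 + l
x(s) = -1/5
a = 342539/5 (a = (198 + (45 + 38))*(-1/5 + 244) = (198 + 83)*(1219/5) = 281*(1219/5) = 342539/5 ≈ 68508.)
-266*(Z(-9) + a) = -266*((-15 - 9) + 342539/5) = -266*(-24 + 342539/5) = -266*342419/5 = -91083454/5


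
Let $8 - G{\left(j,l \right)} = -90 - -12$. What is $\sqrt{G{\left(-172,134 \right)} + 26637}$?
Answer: $\sqrt{26723} \approx 163.47$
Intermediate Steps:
$G{\left(j,l \right)} = 86$ ($G{\left(j,l \right)} = 8 - \left(-90 - -12\right) = 8 - \left(-90 + 12\right) = 8 - -78 = 8 + 78 = 86$)
$\sqrt{G{\left(-172,134 \right)} + 26637} = \sqrt{86 + 26637} = \sqrt{26723}$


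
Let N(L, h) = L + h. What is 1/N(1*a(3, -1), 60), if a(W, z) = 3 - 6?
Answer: 1/57 ≈ 0.017544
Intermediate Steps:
a(W, z) = -3
1/N(1*a(3, -1), 60) = 1/(1*(-3) + 60) = 1/(-3 + 60) = 1/57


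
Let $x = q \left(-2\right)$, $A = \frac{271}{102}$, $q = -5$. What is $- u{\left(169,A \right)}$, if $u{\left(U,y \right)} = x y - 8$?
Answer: $- \frac{947}{51} \approx -18.569$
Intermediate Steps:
$A = \frac{271}{102}$ ($A = 271 \cdot \frac{1}{102} = \frac{271}{102} \approx 2.6569$)
$x = 10$ ($x = \left(-5\right) \left(-2\right) = 10$)
$u{\left(U,y \right)} = -8 + 10 y$ ($u{\left(U,y \right)} = 10 y - 8 = -8 + 10 y$)
$- u{\left(169,A \right)} = - (-8 + 10 \cdot \frac{271}{102}) = - (-8 + \frac{1355}{51}) = \left(-1\right) \frac{947}{51} = - \frac{947}{51}$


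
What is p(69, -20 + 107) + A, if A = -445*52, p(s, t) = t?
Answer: -23053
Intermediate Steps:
A = -23140
p(69, -20 + 107) + A = (-20 + 107) - 23140 = 87 - 23140 = -23053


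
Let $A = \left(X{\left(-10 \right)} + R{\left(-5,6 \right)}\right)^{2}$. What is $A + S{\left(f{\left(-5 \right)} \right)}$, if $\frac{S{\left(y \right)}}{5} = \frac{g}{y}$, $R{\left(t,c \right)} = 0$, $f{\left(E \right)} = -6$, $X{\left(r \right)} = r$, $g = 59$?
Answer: $\frac{305}{6} \approx 50.833$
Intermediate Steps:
$S{\left(y \right)} = \frac{295}{y}$ ($S{\left(y \right)} = 5 \frac{59}{y} = \frac{295}{y}$)
$A = 100$ ($A = \left(-10 + 0\right)^{2} = \left(-10\right)^{2} = 100$)
$A + S{\left(f{\left(-5 \right)} \right)} = 100 + \frac{295}{-6} = 100 + 295 \left(- \frac{1}{6}\right) = 100 - \frac{295}{6} = \frac{305}{6}$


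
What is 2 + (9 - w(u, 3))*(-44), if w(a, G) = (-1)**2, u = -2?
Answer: -350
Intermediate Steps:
w(a, G) = 1
2 + (9 - w(u, 3))*(-44) = 2 + (9 - 1*1)*(-44) = 2 + (9 - 1)*(-44) = 2 + 8*(-44) = 2 - 352 = -350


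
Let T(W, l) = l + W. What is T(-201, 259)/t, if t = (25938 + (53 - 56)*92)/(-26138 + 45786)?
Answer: 569792/12831 ≈ 44.407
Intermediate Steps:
T(W, l) = W + l
t = 12831/9824 (t = (25938 - 3*92)/19648 = (25938 - 276)*(1/19648) = 25662*(1/19648) = 12831/9824 ≈ 1.3061)
T(-201, 259)/t = (-201 + 259)/(12831/9824) = 58*(9824/12831) = 569792/12831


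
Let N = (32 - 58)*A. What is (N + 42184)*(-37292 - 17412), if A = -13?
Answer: -2326123488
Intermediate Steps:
N = 338 (N = (32 - 58)*(-13) = -26*(-13) = 338)
(N + 42184)*(-37292 - 17412) = (338 + 42184)*(-37292 - 17412) = 42522*(-54704) = -2326123488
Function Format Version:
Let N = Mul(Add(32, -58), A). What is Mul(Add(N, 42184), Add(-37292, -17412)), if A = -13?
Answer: -2326123488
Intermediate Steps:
N = 338 (N = Mul(Add(32, -58), -13) = Mul(-26, -13) = 338)
Mul(Add(N, 42184), Add(-37292, -17412)) = Mul(Add(338, 42184), Add(-37292, -17412)) = Mul(42522, -54704) = -2326123488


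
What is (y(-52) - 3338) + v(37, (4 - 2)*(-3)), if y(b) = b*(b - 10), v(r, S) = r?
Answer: -77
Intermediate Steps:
y(b) = b*(-10 + b)
(y(-52) - 3338) + v(37, (4 - 2)*(-3)) = (-52*(-10 - 52) - 3338) + 37 = (-52*(-62) - 3338) + 37 = (3224 - 3338) + 37 = -114 + 37 = -77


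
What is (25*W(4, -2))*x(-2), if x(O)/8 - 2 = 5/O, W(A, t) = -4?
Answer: 400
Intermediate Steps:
x(O) = 16 + 40/O (x(O) = 16 + 8*(5/O) = 16 + 40/O)
(25*W(4, -2))*x(-2) = (25*(-4))*(16 + 40/(-2)) = -100*(16 + 40*(-1/2)) = -100*(16 - 20) = -100*(-4) = 400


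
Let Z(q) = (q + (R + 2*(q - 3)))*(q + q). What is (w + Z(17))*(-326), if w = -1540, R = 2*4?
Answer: -85412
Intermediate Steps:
R = 8
Z(q) = 2*q*(2 + 3*q) (Z(q) = (q + (8 + 2*(q - 3)))*(q + q) = (q + (8 + 2*(-3 + q)))*(2*q) = (q + (8 + (-6 + 2*q)))*(2*q) = (q + (2 + 2*q))*(2*q) = (2 + 3*q)*(2*q) = 2*q*(2 + 3*q))
(w + Z(17))*(-326) = (-1540 + 2*17*(2 + 3*17))*(-326) = (-1540 + 2*17*(2 + 51))*(-326) = (-1540 + 2*17*53)*(-326) = (-1540 + 1802)*(-326) = 262*(-326) = -85412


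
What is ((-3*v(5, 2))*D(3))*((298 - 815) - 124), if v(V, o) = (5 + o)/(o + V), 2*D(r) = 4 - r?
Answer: 1923/2 ≈ 961.50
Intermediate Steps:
D(r) = 2 - r/2 (D(r) = (4 - r)/2 = 2 - r/2)
v(V, o) = (5 + o)/(V + o)
((-3*v(5, 2))*D(3))*((298 - 815) - 124) = ((-3*(5 + 2)/(5 + 2))*(2 - ½*3))*((298 - 815) - 124) = ((-3*7/7)*(2 - 3/2))*(-517 - 124) = (-3*7/7*(½))*(-641) = (-3*1*(½))*(-641) = -3*½*(-641) = -3/2*(-641) = 1923/2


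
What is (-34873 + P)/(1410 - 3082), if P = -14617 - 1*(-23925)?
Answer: 25565/1672 ≈ 15.290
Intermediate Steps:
P = 9308 (P = -14617 + 23925 = 9308)
(-34873 + P)/(1410 - 3082) = (-34873 + 9308)/(1410 - 3082) = -25565/(-1672) = -25565*(-1/1672) = 25565/1672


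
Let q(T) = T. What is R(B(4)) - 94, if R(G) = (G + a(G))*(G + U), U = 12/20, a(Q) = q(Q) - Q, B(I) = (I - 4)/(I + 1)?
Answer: -94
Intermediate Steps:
B(I) = (-4 + I)/(1 + I)
a(Q) = 0 (a(Q) = Q - Q = 0)
U = 3/5 (U = 12*(1/20) = 3/5 ≈ 0.60000)
R(G) = G*(3/5 + G) (R(G) = (G + 0)*(G + 3/5) = G*(3/5 + G))
R(B(4)) - 94 = ((-4 + 4)/(1 + 4))*(3 + 5*((-4 + 4)/(1 + 4)))/5 - 94 = (0/5)*(3 + 5*(0/5))/5 - 94 = ((1/5)*0)*(3 + 5*((1/5)*0))/5 - 94 = (1/5)*0*(3 + 5*0) - 94 = (1/5)*0*(3 + 0) - 94 = (1/5)*0*3 - 94 = 0 - 94 = -94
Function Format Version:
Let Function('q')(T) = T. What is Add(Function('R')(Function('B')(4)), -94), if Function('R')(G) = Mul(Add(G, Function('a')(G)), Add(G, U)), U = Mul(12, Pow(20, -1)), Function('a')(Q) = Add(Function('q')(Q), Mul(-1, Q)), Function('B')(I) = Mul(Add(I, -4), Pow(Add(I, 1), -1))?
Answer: -94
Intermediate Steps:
Function('B')(I) = Mul(Pow(Add(1, I), -1), Add(-4, I)) (Function('B')(I) = Mul(Add(-4, I), Pow(Add(1, I), -1)) = Mul(Pow(Add(1, I), -1), Add(-4, I)))
Function('a')(Q) = 0 (Function('a')(Q) = Add(Q, Mul(-1, Q)) = 0)
U = Rational(3, 5) (U = Mul(12, Rational(1, 20)) = Rational(3, 5) ≈ 0.60000)
Function('R')(G) = Mul(G, Add(Rational(3, 5), G)) (Function('R')(G) = Mul(Add(G, 0), Add(G, Rational(3, 5))) = Mul(G, Add(Rational(3, 5), G)))
Add(Function('R')(Function('B')(4)), -94) = Add(Mul(Rational(1, 5), Mul(Pow(Add(1, 4), -1), Add(-4, 4)), Add(3, Mul(5, Mul(Pow(Add(1, 4), -1), Add(-4, 4))))), -94) = Add(Mul(Rational(1, 5), Mul(Pow(5, -1), 0), Add(3, Mul(5, Mul(Pow(5, -1), 0)))), -94) = Add(Mul(Rational(1, 5), Mul(Rational(1, 5), 0), Add(3, Mul(5, Mul(Rational(1, 5), 0)))), -94) = Add(Mul(Rational(1, 5), 0, Add(3, Mul(5, 0))), -94) = Add(Mul(Rational(1, 5), 0, Add(3, 0)), -94) = Add(Mul(Rational(1, 5), 0, 3), -94) = Add(0, -94) = -94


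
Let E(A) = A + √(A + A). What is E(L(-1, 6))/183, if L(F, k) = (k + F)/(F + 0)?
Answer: -5/183 + I*√10/183 ≈ -0.027322 + 0.01728*I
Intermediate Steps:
L(F, k) = (F + k)/F
E(A) = A + √2*√A (E(A) = A + √(2*A) = A + √2*√A)
E(L(-1, 6))/183 = ((-1 + 6)/(-1) + √2*√((-1 + 6)/(-1)))/183 = (-1*5 + √2*√(-1*5))*(1/183) = (-5 + √2*√(-5))*(1/183) = (-5 + √2*(I*√5))*(1/183) = (-5 + I*√10)*(1/183) = -5/183 + I*√10/183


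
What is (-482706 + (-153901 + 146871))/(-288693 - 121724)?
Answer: 489736/410417 ≈ 1.1933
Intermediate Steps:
(-482706 + (-153901 + 146871))/(-288693 - 121724) = (-482706 - 7030)/(-410417) = -489736*(-1/410417) = 489736/410417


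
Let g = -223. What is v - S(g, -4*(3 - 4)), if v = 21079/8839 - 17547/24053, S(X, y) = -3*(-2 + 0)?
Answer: -923711548/212604467 ≈ -4.3447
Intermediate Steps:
S(X, y) = 6 (S(X, y) = -(-6) = -3*(-2) = 6)
v = 351915254/212604467 (v = 21079*(1/8839) - 17547*1/24053 = 21079/8839 - 17547/24053 = 351915254/212604467 ≈ 1.6553)
v - S(g, -4*(3 - 4)) = 351915254/212604467 - 1*6 = 351915254/212604467 - 6 = -923711548/212604467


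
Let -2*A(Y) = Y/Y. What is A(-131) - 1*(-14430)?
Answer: 28859/2 ≈ 14430.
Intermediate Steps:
A(Y) = -1/2 (A(Y) = -Y/(2*Y) = -1/2*1 = -1/2)
A(-131) - 1*(-14430) = -1/2 - 1*(-14430) = -1/2 + 14430 = 28859/2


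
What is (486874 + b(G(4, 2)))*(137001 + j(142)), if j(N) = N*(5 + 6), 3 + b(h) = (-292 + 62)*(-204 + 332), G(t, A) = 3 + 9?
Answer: 63383011653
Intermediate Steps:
G(t, A) = 12
b(h) = -29443 (b(h) = -3 + (-292 + 62)*(-204 + 332) = -3 - 230*128 = -3 - 29440 = -29443)
j(N) = 11*N (j(N) = N*11 = 11*N)
(486874 + b(G(4, 2)))*(137001 + j(142)) = (486874 - 29443)*(137001 + 11*142) = 457431*(137001 + 1562) = 457431*138563 = 63383011653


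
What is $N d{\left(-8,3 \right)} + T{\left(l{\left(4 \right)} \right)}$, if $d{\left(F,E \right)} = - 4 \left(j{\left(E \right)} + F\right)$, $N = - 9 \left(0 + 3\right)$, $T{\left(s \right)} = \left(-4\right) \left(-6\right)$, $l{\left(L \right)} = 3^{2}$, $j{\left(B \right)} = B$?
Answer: $-516$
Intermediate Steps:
$l{\left(L \right)} = 9$
$T{\left(s \right)} = 24$
$N = -27$ ($N = \left(-9\right) 3 = -27$)
$d{\left(F,E \right)} = - 4 E - 4 F$ ($d{\left(F,E \right)} = - 4 \left(E + F\right) = - 4 E - 4 F$)
$N d{\left(-8,3 \right)} + T{\left(l{\left(4 \right)} \right)} = - 27 \left(\left(-4\right) 3 - -32\right) + 24 = - 27 \left(-12 + 32\right) + 24 = \left(-27\right) 20 + 24 = -540 + 24 = -516$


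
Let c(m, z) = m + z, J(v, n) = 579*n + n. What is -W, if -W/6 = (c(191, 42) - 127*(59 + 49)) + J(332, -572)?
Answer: -2071458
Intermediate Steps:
J(v, n) = 580*n
W = 2071458 (W = -6*(((191 + 42) - 127*(59 + 49)) + 580*(-572)) = -6*((233 - 127*108) - 331760) = -6*((233 - 13716) - 331760) = -6*(-13483 - 331760) = -6*(-345243) = 2071458)
-W = -1*2071458 = -2071458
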